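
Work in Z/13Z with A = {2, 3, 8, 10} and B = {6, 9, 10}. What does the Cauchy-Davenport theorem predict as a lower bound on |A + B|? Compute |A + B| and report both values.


Cauchy-Davenport: |A + B| ≥ min(p, |A| + |B| - 1) for A, B nonempty in Z/pZ.
|A| = 4, |B| = 3, p = 13.
CD lower bound = min(13, 4 + 3 - 1) = min(13, 6) = 6.
Compute A + B mod 13 directly:
a = 2: 2+6=8, 2+9=11, 2+10=12
a = 3: 3+6=9, 3+9=12, 3+10=0
a = 8: 8+6=1, 8+9=4, 8+10=5
a = 10: 10+6=3, 10+9=6, 10+10=7
A + B = {0, 1, 3, 4, 5, 6, 7, 8, 9, 11, 12}, so |A + B| = 11.
Verify: 11 ≥ 6? Yes ✓.

CD lower bound = 6, actual |A + B| = 11.


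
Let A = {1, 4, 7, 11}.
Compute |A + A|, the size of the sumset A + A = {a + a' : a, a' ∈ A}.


A + A = {a + a' : a, a' ∈ A}; |A| = 4.
General bounds: 2|A| - 1 ≤ |A + A| ≤ |A|(|A|+1)/2, i.e. 7 ≤ |A + A| ≤ 10.
Lower bound 2|A|-1 is attained iff A is an arithmetic progression.
Enumerate sums a + a' for a ≤ a' (symmetric, so this suffices):
a = 1: 1+1=2, 1+4=5, 1+7=8, 1+11=12
a = 4: 4+4=8, 4+7=11, 4+11=15
a = 7: 7+7=14, 7+11=18
a = 11: 11+11=22
Distinct sums: {2, 5, 8, 11, 12, 14, 15, 18, 22}
|A + A| = 9

|A + A| = 9


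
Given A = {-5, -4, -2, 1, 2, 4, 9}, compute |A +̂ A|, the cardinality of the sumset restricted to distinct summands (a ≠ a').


Restricted sumset: A +̂ A = {a + a' : a ∈ A, a' ∈ A, a ≠ a'}.
Equivalently, take A + A and drop any sum 2a that is achievable ONLY as a + a for a ∈ A (i.e. sums representable only with equal summands).
Enumerate pairs (a, a') with a < a' (symmetric, so each unordered pair gives one sum; this covers all a ≠ a'):
  -5 + -4 = -9
  -5 + -2 = -7
  -5 + 1 = -4
  -5 + 2 = -3
  -5 + 4 = -1
  -5 + 9 = 4
  -4 + -2 = -6
  -4 + 1 = -3
  -4 + 2 = -2
  -4 + 4 = 0
  -4 + 9 = 5
  -2 + 1 = -1
  -2 + 2 = 0
  -2 + 4 = 2
  -2 + 9 = 7
  1 + 2 = 3
  1 + 4 = 5
  1 + 9 = 10
  2 + 4 = 6
  2 + 9 = 11
  4 + 9 = 13
Collected distinct sums: {-9, -7, -6, -4, -3, -2, -1, 0, 2, 3, 4, 5, 6, 7, 10, 11, 13}
|A +̂ A| = 17
(Reference bound: |A +̂ A| ≥ 2|A| - 3 for |A| ≥ 2, with |A| = 7 giving ≥ 11.)

|A +̂ A| = 17


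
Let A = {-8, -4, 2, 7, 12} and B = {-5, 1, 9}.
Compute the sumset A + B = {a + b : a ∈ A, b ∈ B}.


A + B = {a + b : a ∈ A, b ∈ B}.
Enumerate all |A|·|B| = 5·3 = 15 pairs (a, b) and collect distinct sums.
a = -8: -8+-5=-13, -8+1=-7, -8+9=1
a = -4: -4+-5=-9, -4+1=-3, -4+9=5
a = 2: 2+-5=-3, 2+1=3, 2+9=11
a = 7: 7+-5=2, 7+1=8, 7+9=16
a = 12: 12+-5=7, 12+1=13, 12+9=21
Collecting distinct sums: A + B = {-13, -9, -7, -3, 1, 2, 3, 5, 7, 8, 11, 13, 16, 21}
|A + B| = 14

A + B = {-13, -9, -7, -3, 1, 2, 3, 5, 7, 8, 11, 13, 16, 21}


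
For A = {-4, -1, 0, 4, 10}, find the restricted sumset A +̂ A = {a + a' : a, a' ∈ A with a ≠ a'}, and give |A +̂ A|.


Restricted sumset: A +̂ A = {a + a' : a ∈ A, a' ∈ A, a ≠ a'}.
Equivalently, take A + A and drop any sum 2a that is achievable ONLY as a + a for a ∈ A (i.e. sums representable only with equal summands).
Enumerate pairs (a, a') with a < a' (symmetric, so each unordered pair gives one sum; this covers all a ≠ a'):
  -4 + -1 = -5
  -4 + 0 = -4
  -4 + 4 = 0
  -4 + 10 = 6
  -1 + 0 = -1
  -1 + 4 = 3
  -1 + 10 = 9
  0 + 4 = 4
  0 + 10 = 10
  4 + 10 = 14
Collected distinct sums: {-5, -4, -1, 0, 3, 4, 6, 9, 10, 14}
|A +̂ A| = 10
(Reference bound: |A +̂ A| ≥ 2|A| - 3 for |A| ≥ 2, with |A| = 5 giving ≥ 7.)

|A +̂ A| = 10


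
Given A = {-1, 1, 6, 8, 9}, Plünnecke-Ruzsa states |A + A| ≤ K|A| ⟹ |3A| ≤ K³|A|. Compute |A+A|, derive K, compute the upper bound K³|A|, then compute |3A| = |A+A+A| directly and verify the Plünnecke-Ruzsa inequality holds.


|A| = 5.
Step 1: Compute A + A by enumerating all 25 pairs.
A + A = {-2, 0, 2, 5, 7, 8, 9, 10, 12, 14, 15, 16, 17, 18}, so |A + A| = 14.
Step 2: Doubling constant K = |A + A|/|A| = 14/5 = 14/5 ≈ 2.8000.
Step 3: Plünnecke-Ruzsa gives |3A| ≤ K³·|A| = (2.8000)³ · 5 ≈ 109.7600.
Step 4: Compute 3A = A + A + A directly by enumerating all triples (a,b,c) ∈ A³; |3A| = 26.
Step 5: Check 26 ≤ 109.7600? Yes ✓.

K = 14/5, Plünnecke-Ruzsa bound K³|A| ≈ 109.7600, |3A| = 26, inequality holds.


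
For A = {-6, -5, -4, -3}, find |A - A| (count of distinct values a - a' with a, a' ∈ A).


A - A = {a - a' : a, a' ∈ A}; |A| = 4.
Bounds: 2|A|-1 ≤ |A - A| ≤ |A|² - |A| + 1, i.e. 7 ≤ |A - A| ≤ 13.
Note: 0 ∈ A - A always (from a - a). The set is symmetric: if d ∈ A - A then -d ∈ A - A.
Enumerate nonzero differences d = a - a' with a > a' (then include -d):
Positive differences: {1, 2, 3}
Full difference set: {0} ∪ (positive diffs) ∪ (negative diffs).
|A - A| = 1 + 2·3 = 7 (matches direct enumeration: 7).

|A - A| = 7


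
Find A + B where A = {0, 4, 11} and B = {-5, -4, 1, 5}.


A + B = {a + b : a ∈ A, b ∈ B}.
Enumerate all |A|·|B| = 3·4 = 12 pairs (a, b) and collect distinct sums.
a = 0: 0+-5=-5, 0+-4=-4, 0+1=1, 0+5=5
a = 4: 4+-5=-1, 4+-4=0, 4+1=5, 4+5=9
a = 11: 11+-5=6, 11+-4=7, 11+1=12, 11+5=16
Collecting distinct sums: A + B = {-5, -4, -1, 0, 1, 5, 6, 7, 9, 12, 16}
|A + B| = 11

A + B = {-5, -4, -1, 0, 1, 5, 6, 7, 9, 12, 16}


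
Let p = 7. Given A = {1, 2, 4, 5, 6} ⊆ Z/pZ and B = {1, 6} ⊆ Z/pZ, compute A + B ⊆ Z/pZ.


Work in Z/7Z: reduce every sum a + b modulo 7.
Enumerate all 10 pairs:
a = 1: 1+1=2, 1+6=0
a = 2: 2+1=3, 2+6=1
a = 4: 4+1=5, 4+6=3
a = 5: 5+1=6, 5+6=4
a = 6: 6+1=0, 6+6=5
Distinct residues collected: {0, 1, 2, 3, 4, 5, 6}
|A + B| = 7 (out of 7 total residues).

A + B = {0, 1, 2, 3, 4, 5, 6}


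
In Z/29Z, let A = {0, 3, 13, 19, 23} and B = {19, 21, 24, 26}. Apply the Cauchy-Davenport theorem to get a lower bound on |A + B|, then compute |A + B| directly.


Cauchy-Davenport: |A + B| ≥ min(p, |A| + |B| - 1) for A, B nonempty in Z/pZ.
|A| = 5, |B| = 4, p = 29.
CD lower bound = min(29, 5 + 4 - 1) = min(29, 8) = 8.
Compute A + B mod 29 directly:
a = 0: 0+19=19, 0+21=21, 0+24=24, 0+26=26
a = 3: 3+19=22, 3+21=24, 3+24=27, 3+26=0
a = 13: 13+19=3, 13+21=5, 13+24=8, 13+26=10
a = 19: 19+19=9, 19+21=11, 19+24=14, 19+26=16
a = 23: 23+19=13, 23+21=15, 23+24=18, 23+26=20
A + B = {0, 3, 5, 8, 9, 10, 11, 13, 14, 15, 16, 18, 19, 20, 21, 22, 24, 26, 27}, so |A + B| = 19.
Verify: 19 ≥ 8? Yes ✓.

CD lower bound = 8, actual |A + B| = 19.


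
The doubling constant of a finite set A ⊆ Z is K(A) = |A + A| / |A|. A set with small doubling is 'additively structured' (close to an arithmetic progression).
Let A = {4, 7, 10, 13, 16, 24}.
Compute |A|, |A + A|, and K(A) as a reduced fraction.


|A| = 6.
Compute A + A by enumerating all 36 pairs.
A + A = {8, 11, 14, 17, 20, 23, 26, 28, 29, 31, 32, 34, 37, 40, 48}, so |A + A| = 15.
K = |A + A| / |A| = 15/6 = 5/2 ≈ 2.5000.
Reference: AP of size 6 gives K = 11/6 ≈ 1.8333; a fully generic set of size 6 gives K ≈ 3.5000.

|A| = 6, |A + A| = 15, K = 15/6 = 5/2.


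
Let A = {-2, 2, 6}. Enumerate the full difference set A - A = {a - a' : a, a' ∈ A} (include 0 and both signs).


A - A = {a - a' : a, a' ∈ A}.
Compute a - a' for each ordered pair (a, a'):
a = -2: -2--2=0, -2-2=-4, -2-6=-8
a = 2: 2--2=4, 2-2=0, 2-6=-4
a = 6: 6--2=8, 6-2=4, 6-6=0
Collecting distinct values (and noting 0 appears from a-a):
A - A = {-8, -4, 0, 4, 8}
|A - A| = 5

A - A = {-8, -4, 0, 4, 8}


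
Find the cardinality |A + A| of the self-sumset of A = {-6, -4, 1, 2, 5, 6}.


A + A = {a + a' : a, a' ∈ A}; |A| = 6.
General bounds: 2|A| - 1 ≤ |A + A| ≤ |A|(|A|+1)/2, i.e. 11 ≤ |A + A| ≤ 21.
Lower bound 2|A|-1 is attained iff A is an arithmetic progression.
Enumerate sums a + a' for a ≤ a' (symmetric, so this suffices):
a = -6: -6+-6=-12, -6+-4=-10, -6+1=-5, -6+2=-4, -6+5=-1, -6+6=0
a = -4: -4+-4=-8, -4+1=-3, -4+2=-2, -4+5=1, -4+6=2
a = 1: 1+1=2, 1+2=3, 1+5=6, 1+6=7
a = 2: 2+2=4, 2+5=7, 2+6=8
a = 5: 5+5=10, 5+6=11
a = 6: 6+6=12
Distinct sums: {-12, -10, -8, -5, -4, -3, -2, -1, 0, 1, 2, 3, 4, 6, 7, 8, 10, 11, 12}
|A + A| = 19

|A + A| = 19


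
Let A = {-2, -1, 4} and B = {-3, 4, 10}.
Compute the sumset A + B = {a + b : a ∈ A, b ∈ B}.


A + B = {a + b : a ∈ A, b ∈ B}.
Enumerate all |A|·|B| = 3·3 = 9 pairs (a, b) and collect distinct sums.
a = -2: -2+-3=-5, -2+4=2, -2+10=8
a = -1: -1+-3=-4, -1+4=3, -1+10=9
a = 4: 4+-3=1, 4+4=8, 4+10=14
Collecting distinct sums: A + B = {-5, -4, 1, 2, 3, 8, 9, 14}
|A + B| = 8

A + B = {-5, -4, 1, 2, 3, 8, 9, 14}


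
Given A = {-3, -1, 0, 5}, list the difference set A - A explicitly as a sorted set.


A - A = {a - a' : a, a' ∈ A}.
Compute a - a' for each ordered pair (a, a'):
a = -3: -3--3=0, -3--1=-2, -3-0=-3, -3-5=-8
a = -1: -1--3=2, -1--1=0, -1-0=-1, -1-5=-6
a = 0: 0--3=3, 0--1=1, 0-0=0, 0-5=-5
a = 5: 5--3=8, 5--1=6, 5-0=5, 5-5=0
Collecting distinct values (and noting 0 appears from a-a):
A - A = {-8, -6, -5, -3, -2, -1, 0, 1, 2, 3, 5, 6, 8}
|A - A| = 13

A - A = {-8, -6, -5, -3, -2, -1, 0, 1, 2, 3, 5, 6, 8}


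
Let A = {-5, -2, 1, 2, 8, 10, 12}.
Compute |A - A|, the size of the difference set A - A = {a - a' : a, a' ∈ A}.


A - A = {a - a' : a, a' ∈ A}; |A| = 7.
Bounds: 2|A|-1 ≤ |A - A| ≤ |A|² - |A| + 1, i.e. 13 ≤ |A - A| ≤ 43.
Note: 0 ∈ A - A always (from a - a). The set is symmetric: if d ∈ A - A then -d ∈ A - A.
Enumerate nonzero differences d = a - a' with a > a' (then include -d):
Positive differences: {1, 2, 3, 4, 6, 7, 8, 9, 10, 11, 12, 13, 14, 15, 17}
Full difference set: {0} ∪ (positive diffs) ∪ (negative diffs).
|A - A| = 1 + 2·15 = 31 (matches direct enumeration: 31).

|A - A| = 31


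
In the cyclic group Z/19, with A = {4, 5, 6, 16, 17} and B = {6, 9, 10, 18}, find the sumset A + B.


Work in Z/19Z: reduce every sum a + b modulo 19.
Enumerate all 20 pairs:
a = 4: 4+6=10, 4+9=13, 4+10=14, 4+18=3
a = 5: 5+6=11, 5+9=14, 5+10=15, 5+18=4
a = 6: 6+6=12, 6+9=15, 6+10=16, 6+18=5
a = 16: 16+6=3, 16+9=6, 16+10=7, 16+18=15
a = 17: 17+6=4, 17+9=7, 17+10=8, 17+18=16
Distinct residues collected: {3, 4, 5, 6, 7, 8, 10, 11, 12, 13, 14, 15, 16}
|A + B| = 13 (out of 19 total residues).

A + B = {3, 4, 5, 6, 7, 8, 10, 11, 12, 13, 14, 15, 16}


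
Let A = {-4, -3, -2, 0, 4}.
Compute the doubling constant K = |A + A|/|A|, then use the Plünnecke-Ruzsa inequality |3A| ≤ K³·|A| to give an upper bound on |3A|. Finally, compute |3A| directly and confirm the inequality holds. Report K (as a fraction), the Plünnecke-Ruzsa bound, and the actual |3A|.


|A| = 5.
Step 1: Compute A + A by enumerating all 25 pairs.
A + A = {-8, -7, -6, -5, -4, -3, -2, 0, 1, 2, 4, 8}, so |A + A| = 12.
Step 2: Doubling constant K = |A + A|/|A| = 12/5 = 12/5 ≈ 2.4000.
Step 3: Plünnecke-Ruzsa gives |3A| ≤ K³·|A| = (2.4000)³ · 5 ≈ 69.1200.
Step 4: Compute 3A = A + A + A directly by enumerating all triples (a,b,c) ∈ A³; |3A| = 20.
Step 5: Check 20 ≤ 69.1200? Yes ✓.

K = 12/5, Plünnecke-Ruzsa bound K³|A| ≈ 69.1200, |3A| = 20, inequality holds.


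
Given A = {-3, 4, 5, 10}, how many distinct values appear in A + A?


A + A = {a + a' : a, a' ∈ A}; |A| = 4.
General bounds: 2|A| - 1 ≤ |A + A| ≤ |A|(|A|+1)/2, i.e. 7 ≤ |A + A| ≤ 10.
Lower bound 2|A|-1 is attained iff A is an arithmetic progression.
Enumerate sums a + a' for a ≤ a' (symmetric, so this suffices):
a = -3: -3+-3=-6, -3+4=1, -3+5=2, -3+10=7
a = 4: 4+4=8, 4+5=9, 4+10=14
a = 5: 5+5=10, 5+10=15
a = 10: 10+10=20
Distinct sums: {-6, 1, 2, 7, 8, 9, 10, 14, 15, 20}
|A + A| = 10

|A + A| = 10


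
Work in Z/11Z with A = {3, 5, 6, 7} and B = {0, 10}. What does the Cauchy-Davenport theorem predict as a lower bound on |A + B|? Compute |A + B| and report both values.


Cauchy-Davenport: |A + B| ≥ min(p, |A| + |B| - 1) for A, B nonempty in Z/pZ.
|A| = 4, |B| = 2, p = 11.
CD lower bound = min(11, 4 + 2 - 1) = min(11, 5) = 5.
Compute A + B mod 11 directly:
a = 3: 3+0=3, 3+10=2
a = 5: 5+0=5, 5+10=4
a = 6: 6+0=6, 6+10=5
a = 7: 7+0=7, 7+10=6
A + B = {2, 3, 4, 5, 6, 7}, so |A + B| = 6.
Verify: 6 ≥ 5? Yes ✓.

CD lower bound = 5, actual |A + B| = 6.


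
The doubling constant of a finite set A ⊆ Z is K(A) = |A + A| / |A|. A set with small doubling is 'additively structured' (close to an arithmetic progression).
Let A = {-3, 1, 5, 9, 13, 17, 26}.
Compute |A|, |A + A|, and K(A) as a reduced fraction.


|A| = 7.
Compute A + A by enumerating all 49 pairs.
A + A = {-6, -2, 2, 6, 10, 14, 18, 22, 23, 26, 27, 30, 31, 34, 35, 39, 43, 52}, so |A + A| = 18.
K = |A + A| / |A| = 18/7 (already in lowest terms) ≈ 2.5714.
Reference: AP of size 7 gives K = 13/7 ≈ 1.8571; a fully generic set of size 7 gives K ≈ 4.0000.

|A| = 7, |A + A| = 18, K = 18/7.


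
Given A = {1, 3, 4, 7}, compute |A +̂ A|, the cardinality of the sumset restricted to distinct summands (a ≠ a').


Restricted sumset: A +̂ A = {a + a' : a ∈ A, a' ∈ A, a ≠ a'}.
Equivalently, take A + A and drop any sum 2a that is achievable ONLY as a + a for a ∈ A (i.e. sums representable only with equal summands).
Enumerate pairs (a, a') with a < a' (symmetric, so each unordered pair gives one sum; this covers all a ≠ a'):
  1 + 3 = 4
  1 + 4 = 5
  1 + 7 = 8
  3 + 4 = 7
  3 + 7 = 10
  4 + 7 = 11
Collected distinct sums: {4, 5, 7, 8, 10, 11}
|A +̂ A| = 6
(Reference bound: |A +̂ A| ≥ 2|A| - 3 for |A| ≥ 2, with |A| = 4 giving ≥ 5.)

|A +̂ A| = 6


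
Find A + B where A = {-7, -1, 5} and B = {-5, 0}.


A + B = {a + b : a ∈ A, b ∈ B}.
Enumerate all |A|·|B| = 3·2 = 6 pairs (a, b) and collect distinct sums.
a = -7: -7+-5=-12, -7+0=-7
a = -1: -1+-5=-6, -1+0=-1
a = 5: 5+-5=0, 5+0=5
Collecting distinct sums: A + B = {-12, -7, -6, -1, 0, 5}
|A + B| = 6

A + B = {-12, -7, -6, -1, 0, 5}


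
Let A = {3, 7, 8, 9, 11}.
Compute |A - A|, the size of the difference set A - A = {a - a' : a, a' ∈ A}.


A - A = {a - a' : a, a' ∈ A}; |A| = 5.
Bounds: 2|A|-1 ≤ |A - A| ≤ |A|² - |A| + 1, i.e. 9 ≤ |A - A| ≤ 21.
Note: 0 ∈ A - A always (from a - a). The set is symmetric: if d ∈ A - A then -d ∈ A - A.
Enumerate nonzero differences d = a - a' with a > a' (then include -d):
Positive differences: {1, 2, 3, 4, 5, 6, 8}
Full difference set: {0} ∪ (positive diffs) ∪ (negative diffs).
|A - A| = 1 + 2·7 = 15 (matches direct enumeration: 15).

|A - A| = 15


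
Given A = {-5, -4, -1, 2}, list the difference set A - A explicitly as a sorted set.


A - A = {a - a' : a, a' ∈ A}.
Compute a - a' for each ordered pair (a, a'):
a = -5: -5--5=0, -5--4=-1, -5--1=-4, -5-2=-7
a = -4: -4--5=1, -4--4=0, -4--1=-3, -4-2=-6
a = -1: -1--5=4, -1--4=3, -1--1=0, -1-2=-3
a = 2: 2--5=7, 2--4=6, 2--1=3, 2-2=0
Collecting distinct values (and noting 0 appears from a-a):
A - A = {-7, -6, -4, -3, -1, 0, 1, 3, 4, 6, 7}
|A - A| = 11

A - A = {-7, -6, -4, -3, -1, 0, 1, 3, 4, 6, 7}


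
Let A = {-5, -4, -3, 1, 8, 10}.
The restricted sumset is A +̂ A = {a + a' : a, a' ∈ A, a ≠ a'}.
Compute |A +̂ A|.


Restricted sumset: A +̂ A = {a + a' : a ∈ A, a' ∈ A, a ≠ a'}.
Equivalently, take A + A and drop any sum 2a that is achievable ONLY as a + a for a ∈ A (i.e. sums representable only with equal summands).
Enumerate pairs (a, a') with a < a' (symmetric, so each unordered pair gives one sum; this covers all a ≠ a'):
  -5 + -4 = -9
  -5 + -3 = -8
  -5 + 1 = -4
  -5 + 8 = 3
  -5 + 10 = 5
  -4 + -3 = -7
  -4 + 1 = -3
  -4 + 8 = 4
  -4 + 10 = 6
  -3 + 1 = -2
  -3 + 8 = 5
  -3 + 10 = 7
  1 + 8 = 9
  1 + 10 = 11
  8 + 10 = 18
Collected distinct sums: {-9, -8, -7, -4, -3, -2, 3, 4, 5, 6, 7, 9, 11, 18}
|A +̂ A| = 14
(Reference bound: |A +̂ A| ≥ 2|A| - 3 for |A| ≥ 2, with |A| = 6 giving ≥ 9.)

|A +̂ A| = 14


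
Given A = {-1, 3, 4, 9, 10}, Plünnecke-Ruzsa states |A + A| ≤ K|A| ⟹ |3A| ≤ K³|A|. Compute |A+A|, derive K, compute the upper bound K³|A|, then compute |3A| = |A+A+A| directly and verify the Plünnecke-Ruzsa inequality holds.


|A| = 5.
Step 1: Compute A + A by enumerating all 25 pairs.
A + A = {-2, 2, 3, 6, 7, 8, 9, 12, 13, 14, 18, 19, 20}, so |A + A| = 13.
Step 2: Doubling constant K = |A + A|/|A| = 13/5 = 13/5 ≈ 2.6000.
Step 3: Plünnecke-Ruzsa gives |3A| ≤ K³·|A| = (2.6000)³ · 5 ≈ 87.8800.
Step 4: Compute 3A = A + A + A directly by enumerating all triples (a,b,c) ∈ A³; |3A| = 25.
Step 5: Check 25 ≤ 87.8800? Yes ✓.

K = 13/5, Plünnecke-Ruzsa bound K³|A| ≈ 87.8800, |3A| = 25, inequality holds.


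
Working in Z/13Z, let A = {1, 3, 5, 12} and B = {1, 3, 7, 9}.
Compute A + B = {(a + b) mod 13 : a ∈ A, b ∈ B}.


Work in Z/13Z: reduce every sum a + b modulo 13.
Enumerate all 16 pairs:
a = 1: 1+1=2, 1+3=4, 1+7=8, 1+9=10
a = 3: 3+1=4, 3+3=6, 3+7=10, 3+9=12
a = 5: 5+1=6, 5+3=8, 5+7=12, 5+9=1
a = 12: 12+1=0, 12+3=2, 12+7=6, 12+9=8
Distinct residues collected: {0, 1, 2, 4, 6, 8, 10, 12}
|A + B| = 8 (out of 13 total residues).

A + B = {0, 1, 2, 4, 6, 8, 10, 12}


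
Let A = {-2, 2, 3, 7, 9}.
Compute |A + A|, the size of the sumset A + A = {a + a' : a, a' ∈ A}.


A + A = {a + a' : a, a' ∈ A}; |A| = 5.
General bounds: 2|A| - 1 ≤ |A + A| ≤ |A|(|A|+1)/2, i.e. 9 ≤ |A + A| ≤ 15.
Lower bound 2|A|-1 is attained iff A is an arithmetic progression.
Enumerate sums a + a' for a ≤ a' (symmetric, so this suffices):
a = -2: -2+-2=-4, -2+2=0, -2+3=1, -2+7=5, -2+9=7
a = 2: 2+2=4, 2+3=5, 2+7=9, 2+9=11
a = 3: 3+3=6, 3+7=10, 3+9=12
a = 7: 7+7=14, 7+9=16
a = 9: 9+9=18
Distinct sums: {-4, 0, 1, 4, 5, 6, 7, 9, 10, 11, 12, 14, 16, 18}
|A + A| = 14

|A + A| = 14


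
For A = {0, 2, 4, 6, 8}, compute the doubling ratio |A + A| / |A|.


|A| = 5.
Compute A + A by enumerating all 25 pairs.
A + A = {0, 2, 4, 6, 8, 10, 12, 14, 16}, so |A + A| = 9.
K = |A + A| / |A| = 9/5 (already in lowest terms) ≈ 1.8000.
Reference: AP of size 5 gives K = 9/5 ≈ 1.8000; a fully generic set of size 5 gives K ≈ 3.0000.

|A| = 5, |A + A| = 9, K = 9/5.


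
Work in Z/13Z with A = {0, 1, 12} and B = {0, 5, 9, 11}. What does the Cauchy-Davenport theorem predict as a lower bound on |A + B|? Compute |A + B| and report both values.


Cauchy-Davenport: |A + B| ≥ min(p, |A| + |B| - 1) for A, B nonempty in Z/pZ.
|A| = 3, |B| = 4, p = 13.
CD lower bound = min(13, 3 + 4 - 1) = min(13, 6) = 6.
Compute A + B mod 13 directly:
a = 0: 0+0=0, 0+5=5, 0+9=9, 0+11=11
a = 1: 1+0=1, 1+5=6, 1+9=10, 1+11=12
a = 12: 12+0=12, 12+5=4, 12+9=8, 12+11=10
A + B = {0, 1, 4, 5, 6, 8, 9, 10, 11, 12}, so |A + B| = 10.
Verify: 10 ≥ 6? Yes ✓.

CD lower bound = 6, actual |A + B| = 10.


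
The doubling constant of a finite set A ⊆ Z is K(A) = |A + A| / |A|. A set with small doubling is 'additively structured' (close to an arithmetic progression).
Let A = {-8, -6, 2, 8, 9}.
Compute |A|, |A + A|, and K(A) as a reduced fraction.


|A| = 5.
Compute A + A by enumerating all 25 pairs.
A + A = {-16, -14, -12, -6, -4, 0, 1, 2, 3, 4, 10, 11, 16, 17, 18}, so |A + A| = 15.
K = |A + A| / |A| = 15/5 = 3/1 ≈ 3.0000.
Reference: AP of size 5 gives K = 9/5 ≈ 1.8000; a fully generic set of size 5 gives K ≈ 3.0000.

|A| = 5, |A + A| = 15, K = 15/5 = 3/1.


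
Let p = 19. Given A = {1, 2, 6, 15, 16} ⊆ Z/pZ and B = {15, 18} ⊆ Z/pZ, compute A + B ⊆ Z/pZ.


Work in Z/19Z: reduce every sum a + b modulo 19.
Enumerate all 10 pairs:
a = 1: 1+15=16, 1+18=0
a = 2: 2+15=17, 2+18=1
a = 6: 6+15=2, 6+18=5
a = 15: 15+15=11, 15+18=14
a = 16: 16+15=12, 16+18=15
Distinct residues collected: {0, 1, 2, 5, 11, 12, 14, 15, 16, 17}
|A + B| = 10 (out of 19 total residues).

A + B = {0, 1, 2, 5, 11, 12, 14, 15, 16, 17}


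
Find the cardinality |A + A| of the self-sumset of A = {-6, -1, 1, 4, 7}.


A + A = {a + a' : a, a' ∈ A}; |A| = 5.
General bounds: 2|A| - 1 ≤ |A + A| ≤ |A|(|A|+1)/2, i.e. 9 ≤ |A + A| ≤ 15.
Lower bound 2|A|-1 is attained iff A is an arithmetic progression.
Enumerate sums a + a' for a ≤ a' (symmetric, so this suffices):
a = -6: -6+-6=-12, -6+-1=-7, -6+1=-5, -6+4=-2, -6+7=1
a = -1: -1+-1=-2, -1+1=0, -1+4=3, -1+7=6
a = 1: 1+1=2, 1+4=5, 1+7=8
a = 4: 4+4=8, 4+7=11
a = 7: 7+7=14
Distinct sums: {-12, -7, -5, -2, 0, 1, 2, 3, 5, 6, 8, 11, 14}
|A + A| = 13

|A + A| = 13


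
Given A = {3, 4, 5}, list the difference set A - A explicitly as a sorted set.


A - A = {a - a' : a, a' ∈ A}.
Compute a - a' for each ordered pair (a, a'):
a = 3: 3-3=0, 3-4=-1, 3-5=-2
a = 4: 4-3=1, 4-4=0, 4-5=-1
a = 5: 5-3=2, 5-4=1, 5-5=0
Collecting distinct values (and noting 0 appears from a-a):
A - A = {-2, -1, 0, 1, 2}
|A - A| = 5

A - A = {-2, -1, 0, 1, 2}


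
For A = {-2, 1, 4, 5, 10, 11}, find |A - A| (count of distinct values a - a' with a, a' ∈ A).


A - A = {a - a' : a, a' ∈ A}; |A| = 6.
Bounds: 2|A|-1 ≤ |A - A| ≤ |A|² - |A| + 1, i.e. 11 ≤ |A - A| ≤ 31.
Note: 0 ∈ A - A always (from a - a). The set is symmetric: if d ∈ A - A then -d ∈ A - A.
Enumerate nonzero differences d = a - a' with a > a' (then include -d):
Positive differences: {1, 3, 4, 5, 6, 7, 9, 10, 12, 13}
Full difference set: {0} ∪ (positive diffs) ∪ (negative diffs).
|A - A| = 1 + 2·10 = 21 (matches direct enumeration: 21).

|A - A| = 21


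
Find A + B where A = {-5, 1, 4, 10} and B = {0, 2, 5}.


A + B = {a + b : a ∈ A, b ∈ B}.
Enumerate all |A|·|B| = 4·3 = 12 pairs (a, b) and collect distinct sums.
a = -5: -5+0=-5, -5+2=-3, -5+5=0
a = 1: 1+0=1, 1+2=3, 1+5=6
a = 4: 4+0=4, 4+2=6, 4+5=9
a = 10: 10+0=10, 10+2=12, 10+5=15
Collecting distinct sums: A + B = {-5, -3, 0, 1, 3, 4, 6, 9, 10, 12, 15}
|A + B| = 11

A + B = {-5, -3, 0, 1, 3, 4, 6, 9, 10, 12, 15}


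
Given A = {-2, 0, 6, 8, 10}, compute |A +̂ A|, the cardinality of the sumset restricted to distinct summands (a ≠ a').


Restricted sumset: A +̂ A = {a + a' : a ∈ A, a' ∈ A, a ≠ a'}.
Equivalently, take A + A and drop any sum 2a that is achievable ONLY as a + a for a ∈ A (i.e. sums representable only with equal summands).
Enumerate pairs (a, a') with a < a' (symmetric, so each unordered pair gives one sum; this covers all a ≠ a'):
  -2 + 0 = -2
  -2 + 6 = 4
  -2 + 8 = 6
  -2 + 10 = 8
  0 + 6 = 6
  0 + 8 = 8
  0 + 10 = 10
  6 + 8 = 14
  6 + 10 = 16
  8 + 10 = 18
Collected distinct sums: {-2, 4, 6, 8, 10, 14, 16, 18}
|A +̂ A| = 8
(Reference bound: |A +̂ A| ≥ 2|A| - 3 for |A| ≥ 2, with |A| = 5 giving ≥ 7.)

|A +̂ A| = 8


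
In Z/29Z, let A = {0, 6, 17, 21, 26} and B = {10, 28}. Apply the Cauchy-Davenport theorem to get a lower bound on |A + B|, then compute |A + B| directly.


Cauchy-Davenport: |A + B| ≥ min(p, |A| + |B| - 1) for A, B nonempty in Z/pZ.
|A| = 5, |B| = 2, p = 29.
CD lower bound = min(29, 5 + 2 - 1) = min(29, 6) = 6.
Compute A + B mod 29 directly:
a = 0: 0+10=10, 0+28=28
a = 6: 6+10=16, 6+28=5
a = 17: 17+10=27, 17+28=16
a = 21: 21+10=2, 21+28=20
a = 26: 26+10=7, 26+28=25
A + B = {2, 5, 7, 10, 16, 20, 25, 27, 28}, so |A + B| = 9.
Verify: 9 ≥ 6? Yes ✓.

CD lower bound = 6, actual |A + B| = 9.


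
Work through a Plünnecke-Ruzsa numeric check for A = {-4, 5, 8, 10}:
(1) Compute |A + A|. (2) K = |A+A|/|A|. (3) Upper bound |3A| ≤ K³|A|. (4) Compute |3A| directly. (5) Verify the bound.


|A| = 4.
Step 1: Compute A + A by enumerating all 16 pairs.
A + A = {-8, 1, 4, 6, 10, 13, 15, 16, 18, 20}, so |A + A| = 10.
Step 2: Doubling constant K = |A + A|/|A| = 10/4 = 10/4 ≈ 2.5000.
Step 3: Plünnecke-Ruzsa gives |3A| ≤ K³·|A| = (2.5000)³ · 4 ≈ 62.5000.
Step 4: Compute 3A = A + A + A directly by enumerating all triples (a,b,c) ∈ A³; |3A| = 20.
Step 5: Check 20 ≤ 62.5000? Yes ✓.

K = 10/4, Plünnecke-Ruzsa bound K³|A| ≈ 62.5000, |3A| = 20, inequality holds.


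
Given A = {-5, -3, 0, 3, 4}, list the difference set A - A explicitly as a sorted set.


A - A = {a - a' : a, a' ∈ A}.
Compute a - a' for each ordered pair (a, a'):
a = -5: -5--5=0, -5--3=-2, -5-0=-5, -5-3=-8, -5-4=-9
a = -3: -3--5=2, -3--3=0, -3-0=-3, -3-3=-6, -3-4=-7
a = 0: 0--5=5, 0--3=3, 0-0=0, 0-3=-3, 0-4=-4
a = 3: 3--5=8, 3--3=6, 3-0=3, 3-3=0, 3-4=-1
a = 4: 4--5=9, 4--3=7, 4-0=4, 4-3=1, 4-4=0
Collecting distinct values (and noting 0 appears from a-a):
A - A = {-9, -8, -7, -6, -5, -4, -3, -2, -1, 0, 1, 2, 3, 4, 5, 6, 7, 8, 9}
|A - A| = 19

A - A = {-9, -8, -7, -6, -5, -4, -3, -2, -1, 0, 1, 2, 3, 4, 5, 6, 7, 8, 9}


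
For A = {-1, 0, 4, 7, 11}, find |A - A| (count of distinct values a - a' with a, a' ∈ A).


A - A = {a - a' : a, a' ∈ A}; |A| = 5.
Bounds: 2|A|-1 ≤ |A - A| ≤ |A|² - |A| + 1, i.e. 9 ≤ |A - A| ≤ 21.
Note: 0 ∈ A - A always (from a - a). The set is symmetric: if d ∈ A - A then -d ∈ A - A.
Enumerate nonzero differences d = a - a' with a > a' (then include -d):
Positive differences: {1, 3, 4, 5, 7, 8, 11, 12}
Full difference set: {0} ∪ (positive diffs) ∪ (negative diffs).
|A - A| = 1 + 2·8 = 17 (matches direct enumeration: 17).

|A - A| = 17


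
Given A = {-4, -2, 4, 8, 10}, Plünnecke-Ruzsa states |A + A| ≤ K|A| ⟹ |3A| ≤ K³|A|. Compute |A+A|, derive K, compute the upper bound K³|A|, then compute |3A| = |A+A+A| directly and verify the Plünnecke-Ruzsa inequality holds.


|A| = 5.
Step 1: Compute A + A by enumerating all 25 pairs.
A + A = {-8, -6, -4, 0, 2, 4, 6, 8, 12, 14, 16, 18, 20}, so |A + A| = 13.
Step 2: Doubling constant K = |A + A|/|A| = 13/5 = 13/5 ≈ 2.6000.
Step 3: Plünnecke-Ruzsa gives |3A| ≤ K³·|A| = (2.6000)³ · 5 ≈ 87.8800.
Step 4: Compute 3A = A + A + A directly by enumerating all triples (a,b,c) ∈ A³; |3A| = 22.
Step 5: Check 22 ≤ 87.8800? Yes ✓.

K = 13/5, Plünnecke-Ruzsa bound K³|A| ≈ 87.8800, |3A| = 22, inequality holds.


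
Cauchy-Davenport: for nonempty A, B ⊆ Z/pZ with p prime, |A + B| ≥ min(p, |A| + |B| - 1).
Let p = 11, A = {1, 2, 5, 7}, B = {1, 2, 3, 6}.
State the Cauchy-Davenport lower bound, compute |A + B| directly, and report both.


Cauchy-Davenport: |A + B| ≥ min(p, |A| + |B| - 1) for A, B nonempty in Z/pZ.
|A| = 4, |B| = 4, p = 11.
CD lower bound = min(11, 4 + 4 - 1) = min(11, 7) = 7.
Compute A + B mod 11 directly:
a = 1: 1+1=2, 1+2=3, 1+3=4, 1+6=7
a = 2: 2+1=3, 2+2=4, 2+3=5, 2+6=8
a = 5: 5+1=6, 5+2=7, 5+3=8, 5+6=0
a = 7: 7+1=8, 7+2=9, 7+3=10, 7+6=2
A + B = {0, 2, 3, 4, 5, 6, 7, 8, 9, 10}, so |A + B| = 10.
Verify: 10 ≥ 7? Yes ✓.

CD lower bound = 7, actual |A + B| = 10.


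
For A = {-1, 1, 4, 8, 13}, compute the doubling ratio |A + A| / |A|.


|A| = 5.
Compute A + A by enumerating all 25 pairs.
A + A = {-2, 0, 2, 3, 5, 7, 8, 9, 12, 14, 16, 17, 21, 26}, so |A + A| = 14.
K = |A + A| / |A| = 14/5 (already in lowest terms) ≈ 2.8000.
Reference: AP of size 5 gives K = 9/5 ≈ 1.8000; a fully generic set of size 5 gives K ≈ 3.0000.

|A| = 5, |A + A| = 14, K = 14/5.


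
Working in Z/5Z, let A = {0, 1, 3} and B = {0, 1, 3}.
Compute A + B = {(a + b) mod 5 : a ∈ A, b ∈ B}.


Work in Z/5Z: reduce every sum a + b modulo 5.
Enumerate all 9 pairs:
a = 0: 0+0=0, 0+1=1, 0+3=3
a = 1: 1+0=1, 1+1=2, 1+3=4
a = 3: 3+0=3, 3+1=4, 3+3=1
Distinct residues collected: {0, 1, 2, 3, 4}
|A + B| = 5 (out of 5 total residues).

A + B = {0, 1, 2, 3, 4}


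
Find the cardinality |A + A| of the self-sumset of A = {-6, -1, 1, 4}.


A + A = {a + a' : a, a' ∈ A}; |A| = 4.
General bounds: 2|A| - 1 ≤ |A + A| ≤ |A|(|A|+1)/2, i.e. 7 ≤ |A + A| ≤ 10.
Lower bound 2|A|-1 is attained iff A is an arithmetic progression.
Enumerate sums a + a' for a ≤ a' (symmetric, so this suffices):
a = -6: -6+-6=-12, -6+-1=-7, -6+1=-5, -6+4=-2
a = -1: -1+-1=-2, -1+1=0, -1+4=3
a = 1: 1+1=2, 1+4=5
a = 4: 4+4=8
Distinct sums: {-12, -7, -5, -2, 0, 2, 3, 5, 8}
|A + A| = 9

|A + A| = 9


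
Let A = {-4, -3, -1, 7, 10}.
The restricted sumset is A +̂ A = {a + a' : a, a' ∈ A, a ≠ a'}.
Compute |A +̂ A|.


Restricted sumset: A +̂ A = {a + a' : a ∈ A, a' ∈ A, a ≠ a'}.
Equivalently, take A + A and drop any sum 2a that is achievable ONLY as a + a for a ∈ A (i.e. sums representable only with equal summands).
Enumerate pairs (a, a') with a < a' (symmetric, so each unordered pair gives one sum; this covers all a ≠ a'):
  -4 + -3 = -7
  -4 + -1 = -5
  -4 + 7 = 3
  -4 + 10 = 6
  -3 + -1 = -4
  -3 + 7 = 4
  -3 + 10 = 7
  -1 + 7 = 6
  -1 + 10 = 9
  7 + 10 = 17
Collected distinct sums: {-7, -5, -4, 3, 4, 6, 7, 9, 17}
|A +̂ A| = 9
(Reference bound: |A +̂ A| ≥ 2|A| - 3 for |A| ≥ 2, with |A| = 5 giving ≥ 7.)

|A +̂ A| = 9


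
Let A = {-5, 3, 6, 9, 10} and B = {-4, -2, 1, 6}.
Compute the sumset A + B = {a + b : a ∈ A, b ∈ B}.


A + B = {a + b : a ∈ A, b ∈ B}.
Enumerate all |A|·|B| = 5·4 = 20 pairs (a, b) and collect distinct sums.
a = -5: -5+-4=-9, -5+-2=-7, -5+1=-4, -5+6=1
a = 3: 3+-4=-1, 3+-2=1, 3+1=4, 3+6=9
a = 6: 6+-4=2, 6+-2=4, 6+1=7, 6+6=12
a = 9: 9+-4=5, 9+-2=7, 9+1=10, 9+6=15
a = 10: 10+-4=6, 10+-2=8, 10+1=11, 10+6=16
Collecting distinct sums: A + B = {-9, -7, -4, -1, 1, 2, 4, 5, 6, 7, 8, 9, 10, 11, 12, 15, 16}
|A + B| = 17

A + B = {-9, -7, -4, -1, 1, 2, 4, 5, 6, 7, 8, 9, 10, 11, 12, 15, 16}


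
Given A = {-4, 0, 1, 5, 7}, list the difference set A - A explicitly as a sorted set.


A - A = {a - a' : a, a' ∈ A}.
Compute a - a' for each ordered pair (a, a'):
a = -4: -4--4=0, -4-0=-4, -4-1=-5, -4-5=-9, -4-7=-11
a = 0: 0--4=4, 0-0=0, 0-1=-1, 0-5=-5, 0-7=-7
a = 1: 1--4=5, 1-0=1, 1-1=0, 1-5=-4, 1-7=-6
a = 5: 5--4=9, 5-0=5, 5-1=4, 5-5=0, 5-7=-2
a = 7: 7--4=11, 7-0=7, 7-1=6, 7-5=2, 7-7=0
Collecting distinct values (and noting 0 appears from a-a):
A - A = {-11, -9, -7, -6, -5, -4, -2, -1, 0, 1, 2, 4, 5, 6, 7, 9, 11}
|A - A| = 17

A - A = {-11, -9, -7, -6, -5, -4, -2, -1, 0, 1, 2, 4, 5, 6, 7, 9, 11}


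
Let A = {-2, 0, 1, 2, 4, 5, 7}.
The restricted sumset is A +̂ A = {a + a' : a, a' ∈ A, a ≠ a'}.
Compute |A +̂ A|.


Restricted sumset: A +̂ A = {a + a' : a ∈ A, a' ∈ A, a ≠ a'}.
Equivalently, take A + A and drop any sum 2a that is achievable ONLY as a + a for a ∈ A (i.e. sums representable only with equal summands).
Enumerate pairs (a, a') with a < a' (symmetric, so each unordered pair gives one sum; this covers all a ≠ a'):
  -2 + 0 = -2
  -2 + 1 = -1
  -2 + 2 = 0
  -2 + 4 = 2
  -2 + 5 = 3
  -2 + 7 = 5
  0 + 1 = 1
  0 + 2 = 2
  0 + 4 = 4
  0 + 5 = 5
  0 + 7 = 7
  1 + 2 = 3
  1 + 4 = 5
  1 + 5 = 6
  1 + 7 = 8
  2 + 4 = 6
  2 + 5 = 7
  2 + 7 = 9
  4 + 5 = 9
  4 + 7 = 11
  5 + 7 = 12
Collected distinct sums: {-2, -1, 0, 1, 2, 3, 4, 5, 6, 7, 8, 9, 11, 12}
|A +̂ A| = 14
(Reference bound: |A +̂ A| ≥ 2|A| - 3 for |A| ≥ 2, with |A| = 7 giving ≥ 11.)

|A +̂ A| = 14


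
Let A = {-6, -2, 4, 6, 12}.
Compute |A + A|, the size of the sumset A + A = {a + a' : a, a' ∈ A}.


A + A = {a + a' : a, a' ∈ A}; |A| = 5.
General bounds: 2|A| - 1 ≤ |A + A| ≤ |A|(|A|+1)/2, i.e. 9 ≤ |A + A| ≤ 15.
Lower bound 2|A|-1 is attained iff A is an arithmetic progression.
Enumerate sums a + a' for a ≤ a' (symmetric, so this suffices):
a = -6: -6+-6=-12, -6+-2=-8, -6+4=-2, -6+6=0, -6+12=6
a = -2: -2+-2=-4, -2+4=2, -2+6=4, -2+12=10
a = 4: 4+4=8, 4+6=10, 4+12=16
a = 6: 6+6=12, 6+12=18
a = 12: 12+12=24
Distinct sums: {-12, -8, -4, -2, 0, 2, 4, 6, 8, 10, 12, 16, 18, 24}
|A + A| = 14

|A + A| = 14


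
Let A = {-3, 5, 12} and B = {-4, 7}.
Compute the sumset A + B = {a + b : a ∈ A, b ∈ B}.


A + B = {a + b : a ∈ A, b ∈ B}.
Enumerate all |A|·|B| = 3·2 = 6 pairs (a, b) and collect distinct sums.
a = -3: -3+-4=-7, -3+7=4
a = 5: 5+-4=1, 5+7=12
a = 12: 12+-4=8, 12+7=19
Collecting distinct sums: A + B = {-7, 1, 4, 8, 12, 19}
|A + B| = 6

A + B = {-7, 1, 4, 8, 12, 19}


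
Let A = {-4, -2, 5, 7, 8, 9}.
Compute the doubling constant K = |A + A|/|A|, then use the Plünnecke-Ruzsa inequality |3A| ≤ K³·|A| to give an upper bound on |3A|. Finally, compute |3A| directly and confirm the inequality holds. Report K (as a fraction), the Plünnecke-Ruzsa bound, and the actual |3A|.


|A| = 6.
Step 1: Compute A + A by enumerating all 36 pairs.
A + A = {-8, -6, -4, 1, 3, 4, 5, 6, 7, 10, 12, 13, 14, 15, 16, 17, 18}, so |A + A| = 17.
Step 2: Doubling constant K = |A + A|/|A| = 17/6 = 17/6 ≈ 2.8333.
Step 3: Plünnecke-Ruzsa gives |3A| ≤ K³·|A| = (2.8333)³ · 6 ≈ 136.4722.
Step 4: Compute 3A = A + A + A directly by enumerating all triples (a,b,c) ∈ A³; |3A| = 33.
Step 5: Check 33 ≤ 136.4722? Yes ✓.

K = 17/6, Plünnecke-Ruzsa bound K³|A| ≈ 136.4722, |3A| = 33, inequality holds.


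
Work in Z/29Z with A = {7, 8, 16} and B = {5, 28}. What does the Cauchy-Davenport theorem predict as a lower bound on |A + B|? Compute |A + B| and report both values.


Cauchy-Davenport: |A + B| ≥ min(p, |A| + |B| - 1) for A, B nonempty in Z/pZ.
|A| = 3, |B| = 2, p = 29.
CD lower bound = min(29, 3 + 2 - 1) = min(29, 4) = 4.
Compute A + B mod 29 directly:
a = 7: 7+5=12, 7+28=6
a = 8: 8+5=13, 8+28=7
a = 16: 16+5=21, 16+28=15
A + B = {6, 7, 12, 13, 15, 21}, so |A + B| = 6.
Verify: 6 ≥ 4? Yes ✓.

CD lower bound = 4, actual |A + B| = 6.


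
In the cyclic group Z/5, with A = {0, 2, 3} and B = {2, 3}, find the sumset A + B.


Work in Z/5Z: reduce every sum a + b modulo 5.
Enumerate all 6 pairs:
a = 0: 0+2=2, 0+3=3
a = 2: 2+2=4, 2+3=0
a = 3: 3+2=0, 3+3=1
Distinct residues collected: {0, 1, 2, 3, 4}
|A + B| = 5 (out of 5 total residues).

A + B = {0, 1, 2, 3, 4}


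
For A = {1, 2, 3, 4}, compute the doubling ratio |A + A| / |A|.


|A| = 4.
Compute A + A by enumerating all 16 pairs.
A + A = {2, 3, 4, 5, 6, 7, 8}, so |A + A| = 7.
K = |A + A| / |A| = 7/4 (already in lowest terms) ≈ 1.7500.
Reference: AP of size 4 gives K = 7/4 ≈ 1.7500; a fully generic set of size 4 gives K ≈ 2.5000.

|A| = 4, |A + A| = 7, K = 7/4.


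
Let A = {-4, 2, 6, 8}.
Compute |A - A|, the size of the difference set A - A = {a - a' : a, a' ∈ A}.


A - A = {a - a' : a, a' ∈ A}; |A| = 4.
Bounds: 2|A|-1 ≤ |A - A| ≤ |A|² - |A| + 1, i.e. 7 ≤ |A - A| ≤ 13.
Note: 0 ∈ A - A always (from a - a). The set is symmetric: if d ∈ A - A then -d ∈ A - A.
Enumerate nonzero differences d = a - a' with a > a' (then include -d):
Positive differences: {2, 4, 6, 10, 12}
Full difference set: {0} ∪ (positive diffs) ∪ (negative diffs).
|A - A| = 1 + 2·5 = 11 (matches direct enumeration: 11).

|A - A| = 11


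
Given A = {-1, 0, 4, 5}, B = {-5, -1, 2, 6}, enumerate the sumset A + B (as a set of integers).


A + B = {a + b : a ∈ A, b ∈ B}.
Enumerate all |A|·|B| = 4·4 = 16 pairs (a, b) and collect distinct sums.
a = -1: -1+-5=-6, -1+-1=-2, -1+2=1, -1+6=5
a = 0: 0+-5=-5, 0+-1=-1, 0+2=2, 0+6=6
a = 4: 4+-5=-1, 4+-1=3, 4+2=6, 4+6=10
a = 5: 5+-5=0, 5+-1=4, 5+2=7, 5+6=11
Collecting distinct sums: A + B = {-6, -5, -2, -1, 0, 1, 2, 3, 4, 5, 6, 7, 10, 11}
|A + B| = 14

A + B = {-6, -5, -2, -1, 0, 1, 2, 3, 4, 5, 6, 7, 10, 11}


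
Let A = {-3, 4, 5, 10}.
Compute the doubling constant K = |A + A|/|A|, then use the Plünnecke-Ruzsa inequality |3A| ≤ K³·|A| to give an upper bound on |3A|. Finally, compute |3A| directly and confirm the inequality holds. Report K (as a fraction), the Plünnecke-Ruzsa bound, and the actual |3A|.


|A| = 4.
Step 1: Compute A + A by enumerating all 16 pairs.
A + A = {-6, 1, 2, 7, 8, 9, 10, 14, 15, 20}, so |A + A| = 10.
Step 2: Doubling constant K = |A + A|/|A| = 10/4 = 10/4 ≈ 2.5000.
Step 3: Plünnecke-Ruzsa gives |3A| ≤ K³·|A| = (2.5000)³ · 4 ≈ 62.5000.
Step 4: Compute 3A = A + A + A directly by enumerating all triples (a,b,c) ∈ A³; |3A| = 19.
Step 5: Check 19 ≤ 62.5000? Yes ✓.

K = 10/4, Plünnecke-Ruzsa bound K³|A| ≈ 62.5000, |3A| = 19, inequality holds.


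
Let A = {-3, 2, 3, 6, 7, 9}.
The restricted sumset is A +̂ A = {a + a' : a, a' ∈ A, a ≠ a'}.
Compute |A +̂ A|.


Restricted sumset: A +̂ A = {a + a' : a ∈ A, a' ∈ A, a ≠ a'}.
Equivalently, take A + A and drop any sum 2a that is achievable ONLY as a + a for a ∈ A (i.e. sums representable only with equal summands).
Enumerate pairs (a, a') with a < a' (symmetric, so each unordered pair gives one sum; this covers all a ≠ a'):
  -3 + 2 = -1
  -3 + 3 = 0
  -3 + 6 = 3
  -3 + 7 = 4
  -3 + 9 = 6
  2 + 3 = 5
  2 + 6 = 8
  2 + 7 = 9
  2 + 9 = 11
  3 + 6 = 9
  3 + 7 = 10
  3 + 9 = 12
  6 + 7 = 13
  6 + 9 = 15
  7 + 9 = 16
Collected distinct sums: {-1, 0, 3, 4, 5, 6, 8, 9, 10, 11, 12, 13, 15, 16}
|A +̂ A| = 14
(Reference bound: |A +̂ A| ≥ 2|A| - 3 for |A| ≥ 2, with |A| = 6 giving ≥ 9.)

|A +̂ A| = 14


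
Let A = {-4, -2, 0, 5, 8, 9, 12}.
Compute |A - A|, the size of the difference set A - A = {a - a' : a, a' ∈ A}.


A - A = {a - a' : a, a' ∈ A}; |A| = 7.
Bounds: 2|A|-1 ≤ |A - A| ≤ |A|² - |A| + 1, i.e. 13 ≤ |A - A| ≤ 43.
Note: 0 ∈ A - A always (from a - a). The set is symmetric: if d ∈ A - A then -d ∈ A - A.
Enumerate nonzero differences d = a - a' with a > a' (then include -d):
Positive differences: {1, 2, 3, 4, 5, 7, 8, 9, 10, 11, 12, 13, 14, 16}
Full difference set: {0} ∪ (positive diffs) ∪ (negative diffs).
|A - A| = 1 + 2·14 = 29 (matches direct enumeration: 29).

|A - A| = 29


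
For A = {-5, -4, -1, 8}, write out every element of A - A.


A - A = {a - a' : a, a' ∈ A}.
Compute a - a' for each ordered pair (a, a'):
a = -5: -5--5=0, -5--4=-1, -5--1=-4, -5-8=-13
a = -4: -4--5=1, -4--4=0, -4--1=-3, -4-8=-12
a = -1: -1--5=4, -1--4=3, -1--1=0, -1-8=-9
a = 8: 8--5=13, 8--4=12, 8--1=9, 8-8=0
Collecting distinct values (and noting 0 appears from a-a):
A - A = {-13, -12, -9, -4, -3, -1, 0, 1, 3, 4, 9, 12, 13}
|A - A| = 13

A - A = {-13, -12, -9, -4, -3, -1, 0, 1, 3, 4, 9, 12, 13}


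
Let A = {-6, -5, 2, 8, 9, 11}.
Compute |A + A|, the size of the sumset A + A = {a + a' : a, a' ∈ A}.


A + A = {a + a' : a, a' ∈ A}; |A| = 6.
General bounds: 2|A| - 1 ≤ |A + A| ≤ |A|(|A|+1)/2, i.e. 11 ≤ |A + A| ≤ 21.
Lower bound 2|A|-1 is attained iff A is an arithmetic progression.
Enumerate sums a + a' for a ≤ a' (symmetric, so this suffices):
a = -6: -6+-6=-12, -6+-5=-11, -6+2=-4, -6+8=2, -6+9=3, -6+11=5
a = -5: -5+-5=-10, -5+2=-3, -5+8=3, -5+9=4, -5+11=6
a = 2: 2+2=4, 2+8=10, 2+9=11, 2+11=13
a = 8: 8+8=16, 8+9=17, 8+11=19
a = 9: 9+9=18, 9+11=20
a = 11: 11+11=22
Distinct sums: {-12, -11, -10, -4, -3, 2, 3, 4, 5, 6, 10, 11, 13, 16, 17, 18, 19, 20, 22}
|A + A| = 19

|A + A| = 19


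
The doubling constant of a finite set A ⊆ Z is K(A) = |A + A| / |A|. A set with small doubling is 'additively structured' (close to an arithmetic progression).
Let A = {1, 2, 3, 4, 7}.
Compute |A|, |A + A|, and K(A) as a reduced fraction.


|A| = 5.
Compute A + A by enumerating all 25 pairs.
A + A = {2, 3, 4, 5, 6, 7, 8, 9, 10, 11, 14}, so |A + A| = 11.
K = |A + A| / |A| = 11/5 (already in lowest terms) ≈ 2.2000.
Reference: AP of size 5 gives K = 9/5 ≈ 1.8000; a fully generic set of size 5 gives K ≈ 3.0000.

|A| = 5, |A + A| = 11, K = 11/5.


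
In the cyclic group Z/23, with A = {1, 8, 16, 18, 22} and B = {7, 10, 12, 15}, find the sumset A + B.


Work in Z/23Z: reduce every sum a + b modulo 23.
Enumerate all 20 pairs:
a = 1: 1+7=8, 1+10=11, 1+12=13, 1+15=16
a = 8: 8+7=15, 8+10=18, 8+12=20, 8+15=0
a = 16: 16+7=0, 16+10=3, 16+12=5, 16+15=8
a = 18: 18+7=2, 18+10=5, 18+12=7, 18+15=10
a = 22: 22+7=6, 22+10=9, 22+12=11, 22+15=14
Distinct residues collected: {0, 2, 3, 5, 6, 7, 8, 9, 10, 11, 13, 14, 15, 16, 18, 20}
|A + B| = 16 (out of 23 total residues).

A + B = {0, 2, 3, 5, 6, 7, 8, 9, 10, 11, 13, 14, 15, 16, 18, 20}


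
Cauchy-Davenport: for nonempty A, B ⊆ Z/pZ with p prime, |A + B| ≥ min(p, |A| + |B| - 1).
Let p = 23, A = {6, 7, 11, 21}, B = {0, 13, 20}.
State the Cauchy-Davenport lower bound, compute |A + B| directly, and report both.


Cauchy-Davenport: |A + B| ≥ min(p, |A| + |B| - 1) for A, B nonempty in Z/pZ.
|A| = 4, |B| = 3, p = 23.
CD lower bound = min(23, 4 + 3 - 1) = min(23, 6) = 6.
Compute A + B mod 23 directly:
a = 6: 6+0=6, 6+13=19, 6+20=3
a = 7: 7+0=7, 7+13=20, 7+20=4
a = 11: 11+0=11, 11+13=1, 11+20=8
a = 21: 21+0=21, 21+13=11, 21+20=18
A + B = {1, 3, 4, 6, 7, 8, 11, 18, 19, 20, 21}, so |A + B| = 11.
Verify: 11 ≥ 6? Yes ✓.

CD lower bound = 6, actual |A + B| = 11.


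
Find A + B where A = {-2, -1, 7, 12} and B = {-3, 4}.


A + B = {a + b : a ∈ A, b ∈ B}.
Enumerate all |A|·|B| = 4·2 = 8 pairs (a, b) and collect distinct sums.
a = -2: -2+-3=-5, -2+4=2
a = -1: -1+-3=-4, -1+4=3
a = 7: 7+-3=4, 7+4=11
a = 12: 12+-3=9, 12+4=16
Collecting distinct sums: A + B = {-5, -4, 2, 3, 4, 9, 11, 16}
|A + B| = 8

A + B = {-5, -4, 2, 3, 4, 9, 11, 16}


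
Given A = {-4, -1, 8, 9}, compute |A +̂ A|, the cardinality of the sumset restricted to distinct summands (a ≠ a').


Restricted sumset: A +̂ A = {a + a' : a ∈ A, a' ∈ A, a ≠ a'}.
Equivalently, take A + A and drop any sum 2a that is achievable ONLY as a + a for a ∈ A (i.e. sums representable only with equal summands).
Enumerate pairs (a, a') with a < a' (symmetric, so each unordered pair gives one sum; this covers all a ≠ a'):
  -4 + -1 = -5
  -4 + 8 = 4
  -4 + 9 = 5
  -1 + 8 = 7
  -1 + 9 = 8
  8 + 9 = 17
Collected distinct sums: {-5, 4, 5, 7, 8, 17}
|A +̂ A| = 6
(Reference bound: |A +̂ A| ≥ 2|A| - 3 for |A| ≥ 2, with |A| = 4 giving ≥ 5.)

|A +̂ A| = 6
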